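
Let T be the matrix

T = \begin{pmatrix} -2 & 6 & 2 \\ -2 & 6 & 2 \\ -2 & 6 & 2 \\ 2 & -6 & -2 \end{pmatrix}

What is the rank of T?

Row reduce to echelon form.
R2 ← R2 − R1: [0, 0, 0]
R3 ← R3 − R1: [0, 0, 0]
R4 ← R4 + R1: [0, 0, 0]
Echelon form has 1 nonzero row, so rank(T) = 1.

1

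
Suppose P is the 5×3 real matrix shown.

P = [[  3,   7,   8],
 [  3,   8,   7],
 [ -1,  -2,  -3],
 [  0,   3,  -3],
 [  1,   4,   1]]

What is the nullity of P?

Row reduce to echelon form.
R2 ← R2 − R1: [0, 1, -1]
R3 ← R3 + (1/3)·R1: [0, 1/3, -1/3]
R5 ← R5 − (1/3)·R1: [0, 5/3, -5/3]
R3 ← R3 − (1/3)·R2: [0, 0, 0]
R4 ← R4 − (3)·R2: [0, 0, 0]
R5 ← R5 − (5/3)·R2: [0, 0, 0]
2 nonzero rows, so rank(P) = 2.
P has 3 columns; by rank–nullity, nullity = 3 − 2 = 1.

1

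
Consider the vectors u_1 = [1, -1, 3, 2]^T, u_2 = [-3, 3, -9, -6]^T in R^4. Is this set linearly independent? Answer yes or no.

Form the matrix with these vectors as rows and row reduce.
R2 ← R2 + (3)·R1: [0, 0, 0, 0]
1 nonzero row, so the 2 vectors span a space of dimension 1.
Since 1 < 2, the vectors are linearly dependent.

no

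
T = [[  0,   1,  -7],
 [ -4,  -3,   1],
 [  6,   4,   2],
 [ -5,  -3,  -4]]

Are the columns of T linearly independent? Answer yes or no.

no

Row reduce T to echelon form.
Swap R1 ↔ R2
R3 ← R3 + (3/2)·R1: [0, -1/2, 7/2]
R4 ← R4 − (5/4)·R1: [0, 3/4, -21/4]
R3 ← R3 + (1/2)·R2: [0, 0, 0]
R4 ← R4 − (3/4)·R2: [0, 0, 0]
2 pivots among 3 columns.
Only 2 < 3 pivot columns, so the columns are linearly dependent.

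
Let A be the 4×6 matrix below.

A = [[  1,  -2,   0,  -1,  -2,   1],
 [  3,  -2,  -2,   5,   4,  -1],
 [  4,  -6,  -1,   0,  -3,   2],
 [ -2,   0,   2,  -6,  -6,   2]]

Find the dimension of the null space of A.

Row reduce to echelon form.
R2 ← R2 − (3)·R1: [0, 4, -2, 8, 10, -4]
R3 ← R3 − (4)·R1: [0, 2, -1, 4, 5, -2]
R4 ← R4 + (2)·R1: [0, -4, 2, -8, -10, 4]
R3 ← R3 − (1/2)·R2: [0, 0, 0, 0, 0, 0]
R4 ← R4 + R2: [0, 0, 0, 0, 0, 0]
2 nonzero rows, so rank(A) = 2.
A has 6 columns; by rank–nullity, nullity = 6 − 2 = 4.

4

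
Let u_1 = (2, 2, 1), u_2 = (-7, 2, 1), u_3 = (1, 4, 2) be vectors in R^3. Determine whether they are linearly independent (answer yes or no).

no

Form the matrix with these vectors as rows and row reduce.
R2 ← R2 + (7/2)·R1: [0, 9, 9/2]
R3 ← R3 − (1/2)·R1: [0, 3, 3/2]
R3 ← R3 − (1/3)·R2: [0, 0, 0]
2 nonzero rows, so the 3 vectors span a space of dimension 2.
Since 2 < 3, the vectors are linearly dependent.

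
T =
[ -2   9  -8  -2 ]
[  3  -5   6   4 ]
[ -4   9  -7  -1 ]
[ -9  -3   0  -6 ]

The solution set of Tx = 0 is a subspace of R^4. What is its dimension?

1

Row reduce to echelon form.
R2 ← R2 + (3/2)·R1: [0, 17/2, -6, 1]
R3 ← R3 − (2)·R1: [0, -9, 9, 3]
R4 ← R4 − (9/2)·R1: [0, -87/2, 36, 3]
R3 ← R3 + (18/17)·R2: [0, 0, 45/17, 69/17]
R4 ← R4 + (87/17)·R2: [0, 0, 90/17, 138/17]
R4 ← R4 − (2)·R3: [0, 0, 0, 0]
3 nonzero rows, so rank(T) = 3.
T has 4 columns; by rank–nullity, nullity = 4 − 3 = 1.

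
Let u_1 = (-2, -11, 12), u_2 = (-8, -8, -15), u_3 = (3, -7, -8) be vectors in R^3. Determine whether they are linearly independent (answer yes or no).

Form the matrix with these vectors as rows and row reduce.
R2 ← R2 − (4)·R1: [0, 36, -63]
R3 ← R3 + (3/2)·R1: [0, -47/2, 10]
R3 ← R3 + (47/72)·R2: [0, 0, -249/8]
3 nonzero rows, so the 3 vectors span a space of dimension 3.
Since 3 = 3, the vectors are linearly independent.

yes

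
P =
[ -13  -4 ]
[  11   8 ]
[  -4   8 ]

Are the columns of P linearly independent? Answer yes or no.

Row reduce P to echelon form.
R2 ← R2 + (11/13)·R1: [0, 60/13]
R3 ← R3 − (4/13)·R1: [0, 120/13]
R3 ← R3 − (2)·R2: [0, 0]
2 pivots among 2 columns.
Every column is a pivot column, so the columns are linearly independent.

yes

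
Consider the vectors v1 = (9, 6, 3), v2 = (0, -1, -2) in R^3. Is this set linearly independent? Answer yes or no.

yes

Form the matrix with these vectors as rows and row reduce.
2 nonzero rows, so the 2 vectors span a space of dimension 2.
Since 2 = 2, the vectors are linearly independent.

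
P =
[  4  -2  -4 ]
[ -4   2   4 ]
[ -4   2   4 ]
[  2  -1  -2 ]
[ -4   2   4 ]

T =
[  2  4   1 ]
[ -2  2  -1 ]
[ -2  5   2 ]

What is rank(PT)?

First compute PT:
[[ 20,  -8,  -2],
 [-20,   8,   2],
 [-20,   8,   2],
 [ 10,  -4,  -1],
 [-20,   8,   2]]
Now row reduce the product.
R2 ← R2 + R1: [0, 0, 0]
R3 ← R3 + R1: [0, 0, 0]
R4 ← R4 − (1/2)·R1: [0, 0, 0]
R5 ← R5 + R1: [0, 0, 0]
1 nonzero row, so rank(PT) = 1.

1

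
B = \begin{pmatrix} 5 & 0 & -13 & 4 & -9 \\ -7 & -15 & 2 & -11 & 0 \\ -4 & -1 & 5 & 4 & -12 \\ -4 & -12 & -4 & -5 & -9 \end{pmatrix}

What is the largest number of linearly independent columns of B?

Row reduce to echelon form.
R2 ← R2 + (7/5)·R1: [0, -15, -81/5, -27/5, -63/5]
R3 ← R3 + (4/5)·R1: [0, -1, -27/5, 36/5, -96/5]
R4 ← R4 + (4/5)·R1: [0, -12, -72/5, -9/5, -81/5]
R3 ← R3 − (1/15)·R2: [0, 0, -108/25, 189/25, -459/25]
R4 ← R4 − (4/5)·R2: [0, 0, -36/25, 63/25, -153/25]
R4 ← R4 − (1/3)·R3: [0, 0, 0, 0, 0]
Echelon form has 3 nonzero rows, so rank(B) = 3.
The rank gives the maximum number of linearly independent columns: 3.

3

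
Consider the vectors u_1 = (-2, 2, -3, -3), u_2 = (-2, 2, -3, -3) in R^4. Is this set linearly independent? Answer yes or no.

Form the matrix with these vectors as rows and row reduce.
R2 ← R2 − R1: [0, 0, 0, 0]
1 nonzero row, so the 2 vectors span a space of dimension 1.
Since 1 < 2, the vectors are linearly dependent.

no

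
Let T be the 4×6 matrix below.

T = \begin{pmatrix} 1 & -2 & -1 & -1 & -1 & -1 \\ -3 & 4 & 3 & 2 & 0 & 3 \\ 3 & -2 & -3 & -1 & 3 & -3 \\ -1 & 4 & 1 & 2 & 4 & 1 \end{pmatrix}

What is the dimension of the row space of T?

2

Row reduce to echelon form.
R2 ← R2 + (3)·R1: [0, -2, 0, -1, -3, 0]
R3 ← R3 − (3)·R1: [0, 4, 0, 2, 6, 0]
R4 ← R4 + R1: [0, 2, 0, 1, 3, 0]
R3 ← R3 + (2)·R2: [0, 0, 0, 0, 0, 0]
R4 ← R4 + R2: [0, 0, 0, 0, 0, 0]
Echelon form has 2 nonzero rows, so rank(T) = 2.
The row space has dimension equal to the rank: 2.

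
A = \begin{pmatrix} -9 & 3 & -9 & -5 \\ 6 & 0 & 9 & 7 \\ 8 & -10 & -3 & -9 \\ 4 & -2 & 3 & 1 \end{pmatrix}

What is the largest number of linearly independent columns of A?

Row reduce to echelon form.
R2 ← R2 + (2/3)·R1: [0, 2, 3, 11/3]
R3 ← R3 + (8/9)·R1: [0, -22/3, -11, -121/9]
R4 ← R4 + (4/9)·R1: [0, -2/3, -1, -11/9]
R3 ← R3 + (11/3)·R2: [0, 0, 0, 0]
R4 ← R4 + (1/3)·R2: [0, 0, 0, 0]
Echelon form has 2 nonzero rows, so rank(A) = 2.
The rank gives the maximum number of linearly independent columns: 2.

2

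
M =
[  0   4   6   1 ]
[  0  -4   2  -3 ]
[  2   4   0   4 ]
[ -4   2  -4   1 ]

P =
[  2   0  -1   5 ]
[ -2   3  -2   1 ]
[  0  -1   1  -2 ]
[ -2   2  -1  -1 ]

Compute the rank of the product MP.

First compute MP:
[[-10,   8,  -3,  -9],
 [ 14, -20,  13,  -5],
 [-12,  20, -14,  10],
 [-14,  12,  -5, -11]]
Now row reduce the product.
R2 ← R2 + (7/5)·R1: [0, -44/5, 44/5, -88/5]
R3 ← R3 − (6/5)·R1: [0, 52/5, -52/5, 104/5]
R4 ← R4 − (7/5)·R1: [0, 4/5, -4/5, 8/5]
R3 ← R3 + (13/11)·R2: [0, 0, 0, 0]
R4 ← R4 + (1/11)·R2: [0, 0, 0, 0]
2 nonzero rows, so rank(MP) = 2.

2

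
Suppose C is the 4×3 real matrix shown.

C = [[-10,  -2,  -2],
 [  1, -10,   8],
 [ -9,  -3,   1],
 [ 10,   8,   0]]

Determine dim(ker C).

0

Row reduce to echelon form.
R2 ← R2 + (1/10)·R1: [0, -51/5, 39/5]
R3 ← R3 − (9/10)·R1: [0, -6/5, 14/5]
R4 ← R4 + R1: [0, 6, -2]
R3 ← R3 − (2/17)·R2: [0, 0, 32/17]
R4 ← R4 + (10/17)·R2: [0, 0, 44/17]
R4 ← R4 − (11/8)·R3: [0, 0, 0]
3 nonzero rows, so rank(C) = 3.
C has 3 columns; by rank–nullity, nullity = 3 − 3 = 0.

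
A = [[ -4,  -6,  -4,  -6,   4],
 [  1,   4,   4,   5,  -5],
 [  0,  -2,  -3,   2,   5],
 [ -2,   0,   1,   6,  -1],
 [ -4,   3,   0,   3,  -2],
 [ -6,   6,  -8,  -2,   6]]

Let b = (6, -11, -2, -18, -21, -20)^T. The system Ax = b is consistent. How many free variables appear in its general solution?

1

Row reduce the augmented matrix [A | b].
R2 ← R2 + (1/4)·R1: [0, 5/2, 3, 7/2, -4, -19/2]
R4 ← R4 − (1/2)·R1: [0, 3, 3, 9, -3, -21]
R5 ← R5 − R1: [0, 9, 4, 9, -6, -27]
R6 ← R6 − (3/2)·R1: [0, 15, -2, 7, 0, -29]
R3 ← R3 + (4/5)·R2: [0, 0, -3/5, 24/5, 9/5, -48/5]
R4 ← R4 − (6/5)·R2: [0, 0, -3/5, 24/5, 9/5, -48/5]
R5 ← R5 − (18/5)·R2: [0, 0, -34/5, -18/5, 42/5, 36/5]
R6 ← R6 − (6)·R2: [0, 0, -20, -14, 24, 28]
R4 ← R4 − R3: [0, 0, 0, 0, 0, 0]
R5 ← R5 − (34/3)·R3: [0, 0, 0, -58, -12, 116]
R6 ← R6 − (100/3)·R3: [0, 0, 0, -174, -36, 348]
Swap R4 ↔ R5
R6 ← R6 − (3)·R4: [0, 0, 0, 0, 0, 0]
The echelon form has 4 nonzero rows, and every pivot lies in the first 5 columns, so rank(A) = rank([A|b]) = 4.
The system is consistent.
Free variables = (unknowns) − (rank) = 5 − 4 = 1.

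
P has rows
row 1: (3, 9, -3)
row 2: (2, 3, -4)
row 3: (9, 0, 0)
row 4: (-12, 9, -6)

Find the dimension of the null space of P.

Row reduce to echelon form.
R2 ← R2 − (2/3)·R1: [0, -3, -2]
R3 ← R3 − (3)·R1: [0, -27, 9]
R4 ← R4 + (4)·R1: [0, 45, -18]
R3 ← R3 − (9)·R2: [0, 0, 27]
R4 ← R4 + (15)·R2: [0, 0, -48]
R4 ← R4 + (16/9)·R3: [0, 0, 0]
3 nonzero rows, so rank(P) = 3.
P has 3 columns; by rank–nullity, nullity = 3 − 3 = 0.

0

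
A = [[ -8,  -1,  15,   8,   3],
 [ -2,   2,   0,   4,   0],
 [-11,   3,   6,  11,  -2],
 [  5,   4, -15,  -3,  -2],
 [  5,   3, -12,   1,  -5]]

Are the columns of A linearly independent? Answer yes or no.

Row reduce A to echelon form.
R2 ← R2 − (1/4)·R1: [0, 9/4, -15/4, 2, -3/4]
R3 ← R3 − (11/8)·R1: [0, 35/8, -117/8, 0, -49/8]
R4 ← R4 + (5/8)·R1: [0, 27/8, -45/8, 2, -1/8]
R5 ← R5 + (5/8)·R1: [0, 19/8, -21/8, 6, -25/8]
R3 ← R3 − (35/18)·R2: [0, 0, -22/3, -35/9, -14/3]
R4 ← R4 − (3/2)·R2: [0, 0, 0, -1, 1]
R5 ← R5 − (19/18)·R2: [0, 0, 4/3, 35/9, -7/3]
R5 ← R5 + (2/11)·R3: [0, 0, 0, 35/11, -35/11]
R5 ← R5 + (35/11)·R4: [0, 0, 0, 0, 0]
4 pivots among 5 columns.
Only 4 < 5 pivot columns, so the columns are linearly dependent.

no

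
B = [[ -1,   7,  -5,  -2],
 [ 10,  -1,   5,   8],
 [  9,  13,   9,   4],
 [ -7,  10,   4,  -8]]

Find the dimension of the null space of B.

1

Row reduce to echelon form.
R2 ← R2 + (10)·R1: [0, 69, -45, -12]
R3 ← R3 + (9)·R1: [0, 76, -36, -14]
R4 ← R4 − (7)·R1: [0, -39, 39, 6]
R3 ← R3 − (76/69)·R2: [0, 0, 312/23, -18/23]
R4 ← R4 + (13/23)·R2: [0, 0, 312/23, -18/23]
R4 ← R4 − R3: [0, 0, 0, 0]
3 nonzero rows, so rank(B) = 3.
B has 4 columns; by rank–nullity, nullity = 4 − 3 = 1.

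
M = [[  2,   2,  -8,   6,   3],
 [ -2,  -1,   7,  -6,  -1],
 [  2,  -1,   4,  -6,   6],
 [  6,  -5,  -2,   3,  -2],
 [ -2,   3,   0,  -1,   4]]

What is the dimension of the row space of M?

Row reduce to echelon form.
R2 ← R2 + R1: [0, 1, -1, 0, 2]
R3 ← R3 − R1: [0, -3, 12, -12, 3]
R4 ← R4 − (3)·R1: [0, -11, 22, -15, -11]
R5 ← R5 + R1: [0, 5, -8, 5, 7]
R3 ← R3 + (3)·R2: [0, 0, 9, -12, 9]
R4 ← R4 + (11)·R2: [0, 0, 11, -15, 11]
R5 ← R5 − (5)·R2: [0, 0, -3, 5, -3]
R4 ← R4 − (11/9)·R3: [0, 0, 0, -1/3, 0]
R5 ← R5 + (1/3)·R3: [0, 0, 0, 1, 0]
R5 ← R5 + (3)·R4: [0, 0, 0, 0, 0]
Echelon form has 4 nonzero rows, so rank(M) = 4.
The row space has dimension equal to the rank: 4.

4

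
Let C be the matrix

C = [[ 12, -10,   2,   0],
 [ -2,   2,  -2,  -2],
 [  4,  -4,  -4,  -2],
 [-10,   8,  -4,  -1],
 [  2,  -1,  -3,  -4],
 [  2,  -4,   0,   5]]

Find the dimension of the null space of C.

Row reduce to echelon form.
R2 ← R2 + (1/6)·R1: [0, 1/3, -5/3, -2]
R3 ← R3 − (1/3)·R1: [0, -2/3, -14/3, -2]
R4 ← R4 + (5/6)·R1: [0, -1/3, -7/3, -1]
R5 ← R5 − (1/6)·R1: [0, 2/3, -10/3, -4]
R6 ← R6 − (1/6)·R1: [0, -7/3, -1/3, 5]
R3 ← R3 + (2)·R2: [0, 0, -8, -6]
R4 ← R4 + R2: [0, 0, -4, -3]
R5 ← R5 − (2)·R2: [0, 0, 0, 0]
R6 ← R6 + (7)·R2: [0, 0, -12, -9]
R4 ← R4 − (1/2)·R3: [0, 0, 0, 0]
R6 ← R6 − (3/2)·R3: [0, 0, 0, 0]
3 nonzero rows, so rank(C) = 3.
C has 4 columns; by rank–nullity, nullity = 4 − 3 = 1.

1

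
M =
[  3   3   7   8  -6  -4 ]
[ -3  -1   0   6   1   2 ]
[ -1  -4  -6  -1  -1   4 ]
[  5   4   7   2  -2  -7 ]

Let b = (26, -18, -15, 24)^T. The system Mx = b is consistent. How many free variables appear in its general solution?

Row reduce the augmented matrix [M | b].
R2 ← R2 + R1: [0, 2, 7, 14, -5, -2, 8]
R3 ← R3 + (1/3)·R1: [0, -3, -11/3, 5/3, -3, 8/3, -19/3]
R4 ← R4 − (5/3)·R1: [0, -1, -14/3, -34/3, 8, -1/3, -58/3]
R3 ← R3 + (3/2)·R2: [0, 0, 41/6, 68/3, -21/2, -1/3, 17/3]
R4 ← R4 + (1/2)·R2: [0, 0, -7/6, -13/3, 11/2, -4/3, -46/3]
R4 ← R4 + (7/41)·R3: [0, 0, 0, -19/41, 152/41, -57/41, -589/41]
The echelon form has 4 nonzero rows, and every pivot lies in the first 6 columns, so rank(M) = rank([M|b]) = 4.
The system is consistent.
Free variables = (unknowns) − (rank) = 6 − 4 = 2.

2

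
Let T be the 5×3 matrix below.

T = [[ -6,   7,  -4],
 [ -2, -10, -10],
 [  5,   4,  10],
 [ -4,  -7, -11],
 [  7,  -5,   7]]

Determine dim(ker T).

Row reduce to echelon form.
R2 ← R2 − (1/3)·R1: [0, -37/3, -26/3]
R3 ← R3 + (5/6)·R1: [0, 59/6, 20/3]
R4 ← R4 − (2/3)·R1: [0, -35/3, -25/3]
R5 ← R5 + (7/6)·R1: [0, 19/6, 7/3]
R3 ← R3 + (59/74)·R2: [0, 0, -9/37]
R4 ← R4 − (35/37)·R2: [0, 0, -5/37]
R5 ← R5 + (19/74)·R2: [0, 0, 4/37]
R4 ← R4 − (5/9)·R3: [0, 0, 0]
R5 ← R5 + (4/9)·R3: [0, 0, 0]
3 nonzero rows, so rank(T) = 3.
T has 3 columns; by rank–nullity, nullity = 3 − 3 = 0.

0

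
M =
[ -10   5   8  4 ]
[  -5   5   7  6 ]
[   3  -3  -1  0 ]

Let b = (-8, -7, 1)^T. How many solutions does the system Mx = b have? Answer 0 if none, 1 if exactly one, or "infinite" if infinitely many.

Row reduce the augmented matrix [M | b].
R2 ← R2 − (1/2)·R1: [0, 5/2, 3, 4, -3]
R3 ← R3 + (3/10)·R1: [0, -3/2, 7/5, 6/5, -7/5]
R3 ← R3 + (3/5)·R2: [0, 0, 16/5, 18/5, -16/5]
The echelon form has 3 nonzero rows, and every pivot lies in the first 4 columns, so rank(M) = rank([M|b]) = 3.
The system is consistent.
rank = 3 < 4 unknowns, so there are infinitely many solutions.

infinite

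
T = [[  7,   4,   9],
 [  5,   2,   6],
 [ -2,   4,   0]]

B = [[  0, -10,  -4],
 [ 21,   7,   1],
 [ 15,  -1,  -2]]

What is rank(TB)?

2

First compute TB:
[[219, -51, -42],
 [132, -42, -30],
 [ 84,  48,  12]]
Now row reduce the product.
R2 ← R2 − (44/73)·R1: [0, -822/73, -342/73]
R3 ← R3 − (28/73)·R1: [0, 4932/73, 2052/73]
R3 ← R3 + (6)·R2: [0, 0, 0]
2 nonzero rows, so rank(TB) = 2.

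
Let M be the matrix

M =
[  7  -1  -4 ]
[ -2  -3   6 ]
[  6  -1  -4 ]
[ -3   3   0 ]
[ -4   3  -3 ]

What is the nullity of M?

0

Row reduce to echelon form.
R2 ← R2 + (2/7)·R1: [0, -23/7, 34/7]
R3 ← R3 − (6/7)·R1: [0, -1/7, -4/7]
R4 ← R4 + (3/7)·R1: [0, 18/7, -12/7]
R5 ← R5 + (4/7)·R1: [0, 17/7, -37/7]
R3 ← R3 − (1/23)·R2: [0, 0, -18/23]
R4 ← R4 + (18/23)·R2: [0, 0, 48/23]
R5 ← R5 + (17/23)·R2: [0, 0, -39/23]
R4 ← R4 + (8/3)·R3: [0, 0, 0]
R5 ← R5 − (13/6)·R3: [0, 0, 0]
3 nonzero rows, so rank(M) = 3.
M has 3 columns; by rank–nullity, nullity = 3 − 3 = 0.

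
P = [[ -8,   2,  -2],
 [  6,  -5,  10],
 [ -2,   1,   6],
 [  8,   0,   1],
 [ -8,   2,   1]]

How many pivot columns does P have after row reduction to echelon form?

3

Row reduce to echelon form.
R2 ← R2 + (3/4)·R1: [0, -7/2, 17/2]
R3 ← R3 − (1/4)·R1: [0, 1/2, 13/2]
R4 ← R4 + R1: [0, 2, -1]
R5 ← R5 − R1: [0, 0, 3]
R3 ← R3 + (1/7)·R2: [0, 0, 54/7]
R4 ← R4 + (4/7)·R2: [0, 0, 27/7]
R4 ← R4 − (1/2)·R3: [0, 0, 0]
R5 ← R5 − (7/18)·R3: [0, 0, 0]
Echelon form has 3 nonzero rows, so rank(P) = 3.
Each nonzero row contributes one pivot column: 3 pivot columns.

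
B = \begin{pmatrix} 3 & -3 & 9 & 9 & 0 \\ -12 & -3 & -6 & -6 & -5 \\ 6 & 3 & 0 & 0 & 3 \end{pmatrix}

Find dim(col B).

2

Row reduce to echelon form.
R2 ← R2 + (4)·R1: [0, -15, 30, 30, -5]
R3 ← R3 − (2)·R1: [0, 9, -18, -18, 3]
R3 ← R3 + (3/5)·R2: [0, 0, 0, 0, 0]
Echelon form has 2 nonzero rows, so rank(B) = 2.
The column space has dimension equal to the rank: 2.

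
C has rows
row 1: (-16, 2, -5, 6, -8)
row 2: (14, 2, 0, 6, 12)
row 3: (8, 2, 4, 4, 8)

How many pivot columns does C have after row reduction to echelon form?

3

Row reduce to echelon form.
R2 ← R2 + (7/8)·R1: [0, 15/4, -35/8, 45/4, 5]
R3 ← R3 + (1/2)·R1: [0, 3, 3/2, 7, 4]
R3 ← R3 − (4/5)·R2: [0, 0, 5, -2, 0]
Echelon form has 3 nonzero rows, so rank(C) = 3.
Each nonzero row contributes one pivot column: 3 pivot columns.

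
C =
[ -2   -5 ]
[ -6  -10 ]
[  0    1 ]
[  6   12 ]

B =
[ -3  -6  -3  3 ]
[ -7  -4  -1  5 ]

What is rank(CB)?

First compute CB:
[[ 41,  32,  11, -31],
 [ 88,  76,  28, -68],
 [ -7,  -4,  -1,   5],
 [-102, -84, -30,  78]]
Now row reduce the product.
R2 ← R2 − (88/41)·R1: [0, 300/41, 180/41, -60/41]
R3 ← R3 + (7/41)·R1: [0, 60/41, 36/41, -12/41]
R4 ← R4 + (102/41)·R1: [0, -180/41, -108/41, 36/41]
R3 ← R3 − (1/5)·R2: [0, 0, 0, 0]
R4 ← R4 + (3/5)·R2: [0, 0, 0, 0]
2 nonzero rows, so rank(CB) = 2.

2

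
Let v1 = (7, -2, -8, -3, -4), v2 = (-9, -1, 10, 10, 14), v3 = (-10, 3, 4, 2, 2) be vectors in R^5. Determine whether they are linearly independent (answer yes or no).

yes

Form the matrix with these vectors as rows and row reduce.
R2 ← R2 + (9/7)·R1: [0, -25/7, -2/7, 43/7, 62/7]
R3 ← R3 + (10/7)·R1: [0, 1/7, -52/7, -16/7, -26/7]
R3 ← R3 + (1/25)·R2: [0, 0, -186/25, -51/25, -84/25]
3 nonzero rows, so the 3 vectors span a space of dimension 3.
Since 3 = 3, the vectors are linearly independent.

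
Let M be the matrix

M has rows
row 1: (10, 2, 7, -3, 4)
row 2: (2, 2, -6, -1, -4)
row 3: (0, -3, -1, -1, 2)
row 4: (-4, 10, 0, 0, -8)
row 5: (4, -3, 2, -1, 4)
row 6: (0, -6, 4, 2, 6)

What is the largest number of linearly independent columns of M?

4

Row reduce to echelon form.
R2 ← R2 − (1/5)·R1: [0, 8/5, -37/5, -2/5, -24/5]
R4 ← R4 + (2/5)·R1: [0, 54/5, 14/5, -6/5, -32/5]
R5 ← R5 − (2/5)·R1: [0, -19/5, -4/5, 1/5, 12/5]
R3 ← R3 + (15/8)·R2: [0, 0, -119/8, -7/4, -7]
R4 ← R4 − (27/4)·R2: [0, 0, 211/4, 3/2, 26]
R5 ← R5 + (19/8)·R2: [0, 0, -147/8, -3/4, -9]
R6 ← R6 + (15/4)·R2: [0, 0, -95/4, 1/2, -12]
R4 ← R4 + (422/119)·R3: [0, 0, 0, -80/17, 20/17]
R5 ← R5 − (21/17)·R3: [0, 0, 0, 24/17, -6/17]
R6 ← R6 − (190/119)·R3: [0, 0, 0, 56/17, -14/17]
R5 ← R5 + (3/10)·R4: [0, 0, 0, 0, 0]
R6 ← R6 + (7/10)·R4: [0, 0, 0, 0, 0]
Echelon form has 4 nonzero rows, so rank(M) = 4.
The rank gives the maximum number of linearly independent columns: 4.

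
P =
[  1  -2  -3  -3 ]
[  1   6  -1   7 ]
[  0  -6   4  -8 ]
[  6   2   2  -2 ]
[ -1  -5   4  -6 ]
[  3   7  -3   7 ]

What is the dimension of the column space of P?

Row reduce to echelon form.
R2 ← R2 − R1: [0, 8, 2, 10]
R4 ← R4 − (6)·R1: [0, 14, 20, 16]
R5 ← R5 + R1: [0, -7, 1, -9]
R6 ← R6 − (3)·R1: [0, 13, 6, 16]
R3 ← R3 + (3/4)·R2: [0, 0, 11/2, -1/2]
R4 ← R4 − (7/4)·R2: [0, 0, 33/2, -3/2]
R5 ← R5 + (7/8)·R2: [0, 0, 11/4, -1/4]
R6 ← R6 − (13/8)·R2: [0, 0, 11/4, -1/4]
R4 ← R4 − (3)·R3: [0, 0, 0, 0]
R5 ← R5 − (1/2)·R3: [0, 0, 0, 0]
R6 ← R6 − (1/2)·R3: [0, 0, 0, 0]
Echelon form has 3 nonzero rows, so rank(P) = 3.
The column space has dimension equal to the rank: 3.

3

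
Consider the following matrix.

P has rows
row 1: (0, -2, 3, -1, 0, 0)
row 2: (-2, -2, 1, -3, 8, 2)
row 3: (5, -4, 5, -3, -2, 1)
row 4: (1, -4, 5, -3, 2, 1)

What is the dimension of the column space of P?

3

Row reduce to echelon form.
Swap R1 ↔ R2
R3 ← R3 + (5/2)·R1: [0, -9, 15/2, -21/2, 18, 6]
R4 ← R4 + (1/2)·R1: [0, -5, 11/2, -9/2, 6, 2]
R3 ← R3 − (9/2)·R2: [0, 0, -6, -6, 18, 6]
R4 ← R4 − (5/2)·R2: [0, 0, -2, -2, 6, 2]
R4 ← R4 − (1/3)·R3: [0, 0, 0, 0, 0, 0]
Echelon form has 3 nonzero rows, so rank(P) = 3.
The column space has dimension equal to the rank: 3.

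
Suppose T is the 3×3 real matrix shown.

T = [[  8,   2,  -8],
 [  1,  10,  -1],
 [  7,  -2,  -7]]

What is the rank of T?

2

Row reduce to echelon form.
R2 ← R2 − (1/8)·R1: [0, 39/4, 0]
R3 ← R3 − (7/8)·R1: [0, -15/4, 0]
R3 ← R3 + (5/13)·R2: [0, 0, 0]
Echelon form has 2 nonzero rows, so rank(T) = 2.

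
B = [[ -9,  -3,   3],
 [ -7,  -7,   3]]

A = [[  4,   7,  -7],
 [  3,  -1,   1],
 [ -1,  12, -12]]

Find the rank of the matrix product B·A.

First compute BA:
[[-48, -24,  24],
 [-52,  -6,   6]]
Now row reduce the product.
R2 ← R2 − (13/12)·R1: [0, 20, -20]
2 nonzero rows, so rank(BA) = 2.

2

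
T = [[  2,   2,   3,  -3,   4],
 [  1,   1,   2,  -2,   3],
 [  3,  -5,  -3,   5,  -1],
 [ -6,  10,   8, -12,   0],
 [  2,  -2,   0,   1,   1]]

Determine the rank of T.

4

Row reduce to echelon form.
R2 ← R2 − (1/2)·R1: [0, 0, 1/2, -1/2, 1]
R3 ← R3 − (3/2)·R1: [0, -8, -15/2, 19/2, -7]
R4 ← R4 + (3)·R1: [0, 16, 17, -21, 12]
R5 ← R5 − R1: [0, -4, -3, 4, -3]
Swap R2 ↔ R3
R4 ← R4 + (2)·R2: [0, 0, 2, -2, -2]
R5 ← R5 − (1/2)·R2: [0, 0, 3/4, -3/4, 1/2]
R4 ← R4 − (4)·R3: [0, 0, 0, 0, -6]
R5 ← R5 − (3/2)·R3: [0, 0, 0, 0, -1]
R5 ← R5 − (1/6)·R4: [0, 0, 0, 0, 0]
Echelon form has 4 nonzero rows, so rank(T) = 4.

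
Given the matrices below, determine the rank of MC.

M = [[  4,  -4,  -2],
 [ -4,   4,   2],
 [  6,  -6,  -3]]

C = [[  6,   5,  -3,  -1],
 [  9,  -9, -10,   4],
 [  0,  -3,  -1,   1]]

First compute MC:
[[-12,  62,  30, -22],
 [ 12, -62, -30,  22],
 [-18,  93,  45, -33]]
Now row reduce the product.
R2 ← R2 + R1: [0, 0, 0, 0]
R3 ← R3 − (3/2)·R1: [0, 0, 0, 0]
1 nonzero row, so rank(MC) = 1.

1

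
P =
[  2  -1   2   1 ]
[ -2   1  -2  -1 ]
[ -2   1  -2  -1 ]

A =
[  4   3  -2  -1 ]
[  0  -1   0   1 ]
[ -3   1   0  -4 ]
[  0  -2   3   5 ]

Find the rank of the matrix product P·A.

First compute PA:
[[  2,   7,  -1,  -6],
 [ -2,  -7,   1,   6],
 [ -2,  -7,   1,   6]]
Now row reduce the product.
R2 ← R2 + R1: [0, 0, 0, 0]
R3 ← R3 + R1: [0, 0, 0, 0]
1 nonzero row, so rank(PA) = 1.

1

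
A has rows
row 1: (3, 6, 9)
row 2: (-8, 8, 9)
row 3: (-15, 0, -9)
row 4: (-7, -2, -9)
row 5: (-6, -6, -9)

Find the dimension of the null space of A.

Row reduce to echelon form.
R2 ← R2 + (8/3)·R1: [0, 24, 33]
R3 ← R3 + (5)·R1: [0, 30, 36]
R4 ← R4 + (7/3)·R1: [0, 12, 12]
R5 ← R5 + (2)·R1: [0, 6, 9]
R3 ← R3 − (5/4)·R2: [0, 0, -21/4]
R4 ← R4 − (1/2)·R2: [0, 0, -9/2]
R5 ← R5 − (1/4)·R2: [0, 0, 3/4]
R4 ← R4 − (6/7)·R3: [0, 0, 0]
R5 ← R5 + (1/7)·R3: [0, 0, 0]
3 nonzero rows, so rank(A) = 3.
A has 3 columns; by rank–nullity, nullity = 3 − 3 = 0.

0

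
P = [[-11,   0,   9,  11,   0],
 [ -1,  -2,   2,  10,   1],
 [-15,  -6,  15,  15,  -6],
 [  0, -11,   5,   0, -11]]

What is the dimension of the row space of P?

3

Row reduce to echelon form.
R2 ← R2 − (1/11)·R1: [0, -2, 13/11, 9, 1]
R3 ← R3 − (15/11)·R1: [0, -6, 30/11, 0, -6]
R3 ← R3 − (3)·R2: [0, 0, -9/11, -27, -9]
R4 ← R4 − (11/2)·R2: [0, 0, -3/2, -99/2, -33/2]
R4 ← R4 − (11/6)·R3: [0, 0, 0, 0, 0]
Echelon form has 3 nonzero rows, so rank(P) = 3.
The row space has dimension equal to the rank: 3.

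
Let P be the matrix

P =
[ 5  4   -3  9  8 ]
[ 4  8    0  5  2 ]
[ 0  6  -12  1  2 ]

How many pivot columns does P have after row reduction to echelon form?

3

Row reduce to echelon form.
R2 ← R2 − (4/5)·R1: [0, 24/5, 12/5, -11/5, -22/5]
R3 ← R3 − (5/4)·R2: [0, 0, -15, 15/4, 15/2]
Echelon form has 3 nonzero rows, so rank(P) = 3.
Each nonzero row contributes one pivot column: 3 pivot columns.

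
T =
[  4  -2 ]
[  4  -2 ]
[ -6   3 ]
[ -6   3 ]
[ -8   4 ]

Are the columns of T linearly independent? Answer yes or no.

no

Row reduce T to echelon form.
R2 ← R2 − R1: [0, 0]
R3 ← R3 + (3/2)·R1: [0, 0]
R4 ← R4 + (3/2)·R1: [0, 0]
R5 ← R5 + (2)·R1: [0, 0]
1 pivot among 2 columns.
Only 1 < 2 pivot columns, so the columns are linearly dependent.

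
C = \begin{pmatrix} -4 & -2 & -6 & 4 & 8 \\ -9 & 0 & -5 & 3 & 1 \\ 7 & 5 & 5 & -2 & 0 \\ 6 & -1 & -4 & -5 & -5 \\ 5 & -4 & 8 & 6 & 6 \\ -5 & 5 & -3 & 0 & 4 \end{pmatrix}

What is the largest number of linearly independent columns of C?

5

Row reduce to echelon form.
R2 ← R2 − (9/4)·R1: [0, 9/2, 17/2, -6, -17]
R3 ← R3 + (7/4)·R1: [0, 3/2, -11/2, 5, 14]
R4 ← R4 + (3/2)·R1: [0, -4, -13, 1, 7]
R5 ← R5 + (5/4)·R1: [0, -13/2, 1/2, 11, 16]
R6 ← R6 − (5/4)·R1: [0, 15/2, 9/2, -5, -6]
R3 ← R3 − (1/3)·R2: [0, 0, -25/3, 7, 59/3]
R4 ← R4 + (8/9)·R2: [0, 0, -49/9, -13/3, -73/9]
R5 ← R5 + (13/9)·R2: [0, 0, 115/9, 7/3, -77/9]
R6 ← R6 − (5/3)·R2: [0, 0, -29/3, 5, 67/3]
R4 ← R4 − (49/75)·R3: [0, 0, 0, -668/75, -524/25]
R5 ← R5 + (23/15)·R3: [0, 0, 0, 196/15, 108/5]
R6 ← R6 − (29/25)·R3: [0, 0, 0, -78/25, -12/25]
R5 ← R5 + (245/167)·R4: [0, 0, 0, 0, -1528/167]
R6 ← R6 − (117/334)·R4: [0, 0, 0, 0, 1146/167]
R6 ← R6 + (3/4)·R5: [0, 0, 0, 0, 0]
Echelon form has 5 nonzero rows, so rank(C) = 5.
The rank gives the maximum number of linearly independent columns: 5.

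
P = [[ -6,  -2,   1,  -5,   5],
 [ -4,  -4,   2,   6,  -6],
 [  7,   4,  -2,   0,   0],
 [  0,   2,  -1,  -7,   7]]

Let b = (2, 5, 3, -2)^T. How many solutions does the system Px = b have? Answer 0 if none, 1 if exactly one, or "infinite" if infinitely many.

Row reduce the augmented matrix [P | b].
R2 ← R2 − (2/3)·R1: [0, -8/3, 4/3, 28/3, -28/3, 11/3]
R3 ← R3 + (7/6)·R1: [0, 5/3, -5/6, -35/6, 35/6, 16/3]
R3 ← R3 + (5/8)·R2: [0, 0, 0, 0, 0, 61/8]
R4 ← R4 + (3/4)·R2: [0, 0, 0, 0, 0, 3/4]
R4 ← R4 − (6/61)·R3: [0, 0, 0, 0, 0, 0]
The echelon form has 3 nonzero rows; the last pivot sits in the augmented column, so rank(P) = 2 but rank([P|b]) = 3.
Since the ranks differ, the system is inconsistent.
It has no solutions.

0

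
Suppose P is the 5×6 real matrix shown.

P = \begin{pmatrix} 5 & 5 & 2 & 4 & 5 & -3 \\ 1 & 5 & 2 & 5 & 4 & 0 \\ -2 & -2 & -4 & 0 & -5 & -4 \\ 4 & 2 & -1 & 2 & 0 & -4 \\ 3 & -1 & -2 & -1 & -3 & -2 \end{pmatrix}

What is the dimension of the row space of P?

Row reduce to echelon form.
R2 ← R2 − (1/5)·R1: [0, 4, 8/5, 21/5, 3, 3/5]
R3 ← R3 + (2/5)·R1: [0, 0, -16/5, 8/5, -3, -26/5]
R4 ← R4 − (4/5)·R1: [0, -2, -13/5, -6/5, -4, -8/5]
R5 ← R5 − (3/5)·R1: [0, -4, -16/5, -17/5, -6, -1/5]
R4 ← R4 + (1/2)·R2: [0, 0, -9/5, 9/10, -5/2, -13/10]
R5 ← R5 + R2: [0, 0, -8/5, 4/5, -3, 2/5]
R4 ← R4 − (9/16)·R3: [0, 0, 0, 0, -13/16, 13/8]
R5 ← R5 − (1/2)·R3: [0, 0, 0, 0, -3/2, 3]
R5 ← R5 − (24/13)·R4: [0, 0, 0, 0, 0, 0]
Echelon form has 4 nonzero rows, so rank(P) = 4.
The row space has dimension equal to the rank: 4.

4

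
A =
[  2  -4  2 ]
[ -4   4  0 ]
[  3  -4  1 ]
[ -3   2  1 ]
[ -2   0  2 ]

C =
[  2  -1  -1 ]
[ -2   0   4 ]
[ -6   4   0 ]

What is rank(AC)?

First compute AC:
[[  0,   6, -18],
 [-16,   4,  20],
 [  8,   1, -19],
 [-16,   7,  11],
 [-16,  10,   2]]
Now row reduce the product.
Swap R1 ↔ R2
R3 ← R3 + (1/2)·R1: [0, 3, -9]
R4 ← R4 − R1: [0, 3, -9]
R5 ← R5 − R1: [0, 6, -18]
R3 ← R3 − (1/2)·R2: [0, 0, 0]
R4 ← R4 − (1/2)·R2: [0, 0, 0]
R5 ← R5 − R2: [0, 0, 0]
2 nonzero rows, so rank(AC) = 2.

2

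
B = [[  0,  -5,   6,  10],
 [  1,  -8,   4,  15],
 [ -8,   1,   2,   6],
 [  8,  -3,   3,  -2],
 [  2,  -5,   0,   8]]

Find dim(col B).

3

Row reduce to echelon form.
Swap R1 ↔ R2
R3 ← R3 + (8)·R1: [0, -63, 34, 126]
R4 ← R4 − (8)·R1: [0, 61, -29, -122]
R5 ← R5 − (2)·R1: [0, 11, -8, -22]
R3 ← R3 − (63/5)·R2: [0, 0, -208/5, 0]
R4 ← R4 + (61/5)·R2: [0, 0, 221/5, 0]
R5 ← R5 + (11/5)·R2: [0, 0, 26/5, 0]
R4 ← R4 + (17/16)·R3: [0, 0, 0, 0]
R5 ← R5 + (1/8)·R3: [0, 0, 0, 0]
Echelon form has 3 nonzero rows, so rank(B) = 3.
The column space has dimension equal to the rank: 3.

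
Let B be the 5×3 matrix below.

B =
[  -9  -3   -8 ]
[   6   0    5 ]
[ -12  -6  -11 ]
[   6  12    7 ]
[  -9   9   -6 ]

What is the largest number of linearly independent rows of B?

2

Row reduce to echelon form.
R2 ← R2 + (2/3)·R1: [0, -2, -1/3]
R3 ← R3 − (4/3)·R1: [0, -2, -1/3]
R4 ← R4 + (2/3)·R1: [0, 10, 5/3]
R5 ← R5 − R1: [0, 12, 2]
R3 ← R3 − R2: [0, 0, 0]
R4 ← R4 + (5)·R2: [0, 0, 0]
R5 ← R5 + (6)·R2: [0, 0, 0]
Echelon form has 2 nonzero rows, so rank(B) = 2.
The rank gives the maximum number of linearly independent rows: 2.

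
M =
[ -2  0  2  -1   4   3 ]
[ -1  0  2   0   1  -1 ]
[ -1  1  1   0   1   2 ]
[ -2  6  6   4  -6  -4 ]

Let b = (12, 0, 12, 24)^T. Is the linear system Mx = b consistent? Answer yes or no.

yes

Row reduce the augmented matrix [M | b].
R2 ← R2 − (1/2)·R1: [0, 0, 1, 1/2, -1, -5/2, -6]
R3 ← R3 − (1/2)·R1: [0, 1, 0, 1/2, -1, 1/2, 6]
R4 ← R4 − R1: [0, 6, 4, 5, -10, -7, 12]
Swap R2 ↔ R3
R4 ← R4 − (6)·R2: [0, 0, 4, 2, -4, -10, -24]
R4 ← R4 − (4)·R3: [0, 0, 0, 0, 0, 0, 0]
The echelon form has 3 nonzero rows, and every pivot lies in the first 6 columns, so rank(M) = rank([M|b]) = 3.
The system is consistent.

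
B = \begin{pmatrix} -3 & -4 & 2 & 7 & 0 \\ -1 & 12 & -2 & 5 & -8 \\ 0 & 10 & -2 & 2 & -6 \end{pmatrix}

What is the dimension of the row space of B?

Row reduce to echelon form.
R2 ← R2 − (1/3)·R1: [0, 40/3, -8/3, 8/3, -8]
R3 ← R3 − (3/4)·R2: [0, 0, 0, 0, 0]
Echelon form has 2 nonzero rows, so rank(B) = 2.
The row space has dimension equal to the rank: 2.

2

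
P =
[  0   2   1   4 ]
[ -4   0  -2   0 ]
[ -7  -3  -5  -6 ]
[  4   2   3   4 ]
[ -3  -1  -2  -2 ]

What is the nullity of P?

Row reduce to echelon form.
Swap R1 ↔ R2
R3 ← R3 − (7/4)·R1: [0, -3, -3/2, -6]
R4 ← R4 + R1: [0, 2, 1, 4]
R5 ← R5 − (3/4)·R1: [0, -1, -1/2, -2]
R3 ← R3 + (3/2)·R2: [0, 0, 0, 0]
R4 ← R4 − R2: [0, 0, 0, 0]
R5 ← R5 + (1/2)·R2: [0, 0, 0, 0]
2 nonzero rows, so rank(P) = 2.
P has 4 columns; by rank–nullity, nullity = 4 − 2 = 2.

2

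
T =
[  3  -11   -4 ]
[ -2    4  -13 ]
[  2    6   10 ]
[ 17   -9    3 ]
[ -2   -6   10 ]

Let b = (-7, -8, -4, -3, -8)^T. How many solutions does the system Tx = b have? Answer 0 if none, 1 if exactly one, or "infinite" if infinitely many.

Row reduce the augmented matrix [T | b].
R2 ← R2 + (2/3)·R1: [0, -10/3, -47/3, -38/3]
R3 ← R3 − (2/3)·R1: [0, 40/3, 38/3, 2/3]
R4 ← R4 − (17/3)·R1: [0, 160/3, 77/3, 110/3]
R5 ← R5 + (2/3)·R1: [0, -40/3, 22/3, -38/3]
R3 ← R3 + (4)·R2: [0, 0, -50, -50]
R4 ← R4 + (16)·R2: [0, 0, -225, -166]
R5 ← R5 − (4)·R2: [0, 0, 70, 38]
R4 ← R4 − (9/2)·R3: [0, 0, 0, 59]
R5 ← R5 + (7/5)·R3: [0, 0, 0, -32]
R5 ← R5 + (32/59)·R4: [0, 0, 0, 0]
The echelon form has 4 nonzero rows; the last pivot sits in the augmented column, so rank(T) = 3 but rank([T|b]) = 4.
Since the ranks differ, the system is inconsistent.
It has no solutions.

0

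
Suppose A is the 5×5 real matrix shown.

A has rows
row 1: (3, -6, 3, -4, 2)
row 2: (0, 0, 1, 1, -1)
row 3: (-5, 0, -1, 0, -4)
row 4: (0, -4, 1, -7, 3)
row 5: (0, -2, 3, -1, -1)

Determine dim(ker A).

Row reduce to echelon form.
R3 ← R3 + (5/3)·R1: [0, -10, 4, -20/3, -2/3]
Swap R2 ↔ R3
R4 ← R4 − (2/5)·R2: [0, 0, -3/5, -13/3, 49/15]
R5 ← R5 − (1/5)·R2: [0, 0, 11/5, 1/3, -13/15]
R4 ← R4 + (3/5)·R3: [0, 0, 0, -56/15, 8/3]
R5 ← R5 − (11/5)·R3: [0, 0, 0, -28/15, 4/3]
R5 ← R5 − (1/2)·R4: [0, 0, 0, 0, 0]
4 nonzero rows, so rank(A) = 4.
A has 5 columns; by rank–nullity, nullity = 5 − 4 = 1.

1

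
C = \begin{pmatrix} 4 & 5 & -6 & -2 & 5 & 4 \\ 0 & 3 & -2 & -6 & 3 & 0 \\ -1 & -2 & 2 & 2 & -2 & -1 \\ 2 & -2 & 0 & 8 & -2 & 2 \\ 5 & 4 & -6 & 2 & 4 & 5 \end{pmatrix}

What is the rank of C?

2

Row reduce to echelon form.
R3 ← R3 + (1/4)·R1: [0, -3/4, 1/2, 3/2, -3/4, 0]
R4 ← R4 − (1/2)·R1: [0, -9/2, 3, 9, -9/2, 0]
R5 ← R5 − (5/4)·R1: [0, -9/4, 3/2, 9/2, -9/4, 0]
R3 ← R3 + (1/4)·R2: [0, 0, 0, 0, 0, 0]
R4 ← R4 + (3/2)·R2: [0, 0, 0, 0, 0, 0]
R5 ← R5 + (3/4)·R2: [0, 0, 0, 0, 0, 0]
Echelon form has 2 nonzero rows, so rank(C) = 2.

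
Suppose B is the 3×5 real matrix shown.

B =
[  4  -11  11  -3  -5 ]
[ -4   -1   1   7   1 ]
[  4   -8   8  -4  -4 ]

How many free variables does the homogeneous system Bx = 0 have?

Row reduce to echelon form.
R2 ← R2 + R1: [0, -12, 12, 4, -4]
R3 ← R3 − R1: [0, 3, -3, -1, 1]
R3 ← R3 + (1/4)·R2: [0, 0, 0, 0, 0]
2 nonzero rows, so rank(B) = 2.
B has 5 columns; by rank–nullity, nullity = 5 − 2 = 3.

3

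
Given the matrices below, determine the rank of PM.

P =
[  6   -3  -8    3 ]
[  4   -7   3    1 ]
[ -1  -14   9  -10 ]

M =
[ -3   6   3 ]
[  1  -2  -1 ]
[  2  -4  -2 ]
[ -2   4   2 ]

First compute PM:
[[-43,  86,  43],
 [-15,  30,  15],
 [ 27, -54, -27]]
Now row reduce the product.
R2 ← R2 − (15/43)·R1: [0, 0, 0]
R3 ← R3 + (27/43)·R1: [0, 0, 0]
1 nonzero row, so rank(PM) = 1.

1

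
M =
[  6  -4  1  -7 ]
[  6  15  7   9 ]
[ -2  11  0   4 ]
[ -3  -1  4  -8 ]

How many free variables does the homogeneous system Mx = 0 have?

0

Row reduce to echelon form.
R2 ← R2 − R1: [0, 19, 6, 16]
R3 ← R3 + (1/3)·R1: [0, 29/3, 1/3, 5/3]
R4 ← R4 + (1/2)·R1: [0, -3, 9/2, -23/2]
R3 ← R3 − (29/57)·R2: [0, 0, -155/57, -123/19]
R4 ← R4 + (3/19)·R2: [0, 0, 207/38, -341/38]
R4 ← R4 + (621/310)·R3: [0, 0, 0, -3401/155]
4 nonzero rows, so rank(M) = 4.
M has 4 columns; by rank–nullity, nullity = 4 − 4 = 0.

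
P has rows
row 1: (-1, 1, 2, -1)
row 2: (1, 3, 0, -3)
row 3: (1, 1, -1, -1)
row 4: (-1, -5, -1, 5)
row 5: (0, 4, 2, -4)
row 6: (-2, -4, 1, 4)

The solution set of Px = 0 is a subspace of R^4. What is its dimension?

2

Row reduce to echelon form.
R2 ← R2 + R1: [0, 4, 2, -4]
R3 ← R3 + R1: [0, 2, 1, -2]
R4 ← R4 − R1: [0, -6, -3, 6]
R6 ← R6 − (2)·R1: [0, -6, -3, 6]
R3 ← R3 − (1/2)·R2: [0, 0, 0, 0]
R4 ← R4 + (3/2)·R2: [0, 0, 0, 0]
R5 ← R5 − R2: [0, 0, 0, 0]
R6 ← R6 + (3/2)·R2: [0, 0, 0, 0]
2 nonzero rows, so rank(P) = 2.
P has 4 columns; by rank–nullity, nullity = 4 − 2 = 2.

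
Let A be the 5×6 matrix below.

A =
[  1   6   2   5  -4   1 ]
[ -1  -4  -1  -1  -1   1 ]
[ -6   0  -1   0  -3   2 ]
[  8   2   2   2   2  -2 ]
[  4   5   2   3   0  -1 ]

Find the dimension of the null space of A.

3

Row reduce to echelon form.
R2 ← R2 + R1: [0, 2, 1, 4, -5, 2]
R3 ← R3 + (6)·R1: [0, 36, 11, 30, -27, 8]
R4 ← R4 − (8)·R1: [0, -46, -14, -38, 34, -10]
R5 ← R5 − (4)·R1: [0, -19, -6, -17, 16, -5]
R3 ← R3 − (18)·R2: [0, 0, -7, -42, 63, -28]
R4 ← R4 + (23)·R2: [0, 0, 9, 54, -81, 36]
R5 ← R5 + (19/2)·R2: [0, 0, 7/2, 21, -63/2, 14]
R4 ← R4 + (9/7)·R3: [0, 0, 0, 0, 0, 0]
R5 ← R5 + (1/2)·R3: [0, 0, 0, 0, 0, 0]
3 nonzero rows, so rank(A) = 3.
A has 6 columns; by rank–nullity, nullity = 6 − 3 = 3.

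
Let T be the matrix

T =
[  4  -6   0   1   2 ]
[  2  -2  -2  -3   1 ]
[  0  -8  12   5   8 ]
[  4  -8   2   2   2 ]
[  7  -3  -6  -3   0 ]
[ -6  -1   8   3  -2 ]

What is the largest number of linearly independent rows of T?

Row reduce to echelon form.
R2 ← R2 − (1/2)·R1: [0, 1, -2, -7/2, 0]
R4 ← R4 − R1: [0, -2, 2, 1, 0]
R5 ← R5 − (7/4)·R1: [0, 15/2, -6, -19/4, -7/2]
R6 ← R6 + (3/2)·R1: [0, -10, 8, 9/2, 1]
R3 ← R3 + (8)·R2: [0, 0, -4, -23, 8]
R4 ← R4 + (2)·R2: [0, 0, -2, -6, 0]
R5 ← R5 − (15/2)·R2: [0, 0, 9, 43/2, -7/2]
R6 ← R6 + (10)·R2: [0, 0, -12, -61/2, 1]
R4 ← R4 − (1/2)·R3: [0, 0, 0, 11/2, -4]
R5 ← R5 + (9/4)·R3: [0, 0, 0, -121/4, 29/2]
R6 ← R6 − (3)·R3: [0, 0, 0, 77/2, -23]
R5 ← R5 + (11/2)·R4: [0, 0, 0, 0, -15/2]
R6 ← R6 − (7)·R4: [0, 0, 0, 0, 5]
R6 ← R6 + (2/3)·R5: [0, 0, 0, 0, 0]
Echelon form has 5 nonzero rows, so rank(T) = 5.
The rank gives the maximum number of linearly independent rows: 5.

5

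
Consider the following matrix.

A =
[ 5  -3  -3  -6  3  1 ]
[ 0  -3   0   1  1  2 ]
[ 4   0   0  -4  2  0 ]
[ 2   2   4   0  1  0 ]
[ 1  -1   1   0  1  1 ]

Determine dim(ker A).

Row reduce to echelon form.
R3 ← R3 − (4/5)·R1: [0, 12/5, 12/5, 4/5, -2/5, -4/5]
R4 ← R4 − (2/5)·R1: [0, 16/5, 26/5, 12/5, -1/5, -2/5]
R5 ← R5 − (1/5)·R1: [0, -2/5, 8/5, 6/5, 2/5, 4/5]
R3 ← R3 + (4/5)·R2: [0, 0, 12/5, 8/5, 2/5, 4/5]
R4 ← R4 + (16/15)·R2: [0, 0, 26/5, 52/15, 13/15, 26/15]
R5 ← R5 − (2/15)·R2: [0, 0, 8/5, 16/15, 4/15, 8/15]
R4 ← R4 − (13/6)·R3: [0, 0, 0, 0, 0, 0]
R5 ← R5 − (2/3)·R3: [0, 0, 0, 0, 0, 0]
3 nonzero rows, so rank(A) = 3.
A has 6 columns; by rank–nullity, nullity = 6 − 3 = 3.

3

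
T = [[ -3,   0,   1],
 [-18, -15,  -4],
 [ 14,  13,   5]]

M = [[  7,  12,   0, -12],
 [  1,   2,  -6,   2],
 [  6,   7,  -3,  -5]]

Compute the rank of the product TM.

First compute TM:
[[-15, -29,  -3,  31],
 [-165, -274, 102, 206],
 [141, 229, -93, -167]]
Now row reduce the product.
R2 ← R2 − (11)·R1: [0, 45, 135, -135]
R3 ← R3 + (47/5)·R1: [0, -218/5, -606/5, 622/5]
R3 ← R3 + (218/225)·R2: [0, 0, 48/5, -32/5]
3 nonzero rows, so rank(TM) = 3.

3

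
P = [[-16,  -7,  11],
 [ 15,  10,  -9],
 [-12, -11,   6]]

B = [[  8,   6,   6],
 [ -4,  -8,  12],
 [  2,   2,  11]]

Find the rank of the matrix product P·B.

3

First compute PB:
[[-78, -18, -59],
 [ 62,  -8, 111],
 [-40,  28, -138]]
Now row reduce the product.
R2 ← R2 + (31/39)·R1: [0, -290/13, 2500/39]
R3 ← R3 − (20/39)·R1: [0, 484/13, -4202/39]
R3 ← R3 + (242/145)·R2: [0, 0, -22/29]
3 nonzero rows, so rank(PB) = 3.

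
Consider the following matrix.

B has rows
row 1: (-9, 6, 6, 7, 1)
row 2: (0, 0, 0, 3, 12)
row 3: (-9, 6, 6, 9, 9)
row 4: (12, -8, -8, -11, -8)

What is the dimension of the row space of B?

Row reduce to echelon form.
R3 ← R3 − R1: [0, 0, 0, 2, 8]
R4 ← R4 + (4/3)·R1: [0, 0, 0, -5/3, -20/3]
R3 ← R3 − (2/3)·R2: [0, 0, 0, 0, 0]
R4 ← R4 + (5/9)·R2: [0, 0, 0, 0, 0]
Echelon form has 2 nonzero rows, so rank(B) = 2.
The row space has dimension equal to the rank: 2.

2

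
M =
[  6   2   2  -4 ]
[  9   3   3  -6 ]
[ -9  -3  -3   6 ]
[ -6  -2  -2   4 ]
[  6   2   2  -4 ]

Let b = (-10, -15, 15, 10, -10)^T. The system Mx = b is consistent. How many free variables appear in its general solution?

Row reduce the augmented matrix [M | b].
R2 ← R2 − (3/2)·R1: [0, 0, 0, 0, 0]
R3 ← R3 + (3/2)·R1: [0, 0, 0, 0, 0]
R4 ← R4 + R1: [0, 0, 0, 0, 0]
R5 ← R5 − R1: [0, 0, 0, 0, 0]
The echelon form has 1 nonzero rows, and every pivot lies in the first 4 columns, so rank(M) = rank([M|b]) = 1.
The system is consistent.
Free variables = (unknowns) − (rank) = 4 − 1 = 3.

3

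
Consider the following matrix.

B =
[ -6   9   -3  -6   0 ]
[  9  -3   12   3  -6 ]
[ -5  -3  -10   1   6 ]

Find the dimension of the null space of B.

3

Row reduce to echelon form.
R2 ← R2 + (3/2)·R1: [0, 21/2, 15/2, -6, -6]
R3 ← R3 − (5/6)·R1: [0, -21/2, -15/2, 6, 6]
R3 ← R3 + R2: [0, 0, 0, 0, 0]
2 nonzero rows, so rank(B) = 2.
B has 5 columns; by rank–nullity, nullity = 5 − 2 = 3.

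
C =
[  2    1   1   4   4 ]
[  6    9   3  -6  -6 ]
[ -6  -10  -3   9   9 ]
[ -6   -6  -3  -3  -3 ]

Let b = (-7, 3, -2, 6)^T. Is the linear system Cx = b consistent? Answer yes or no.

Row reduce the augmented matrix [C | b].
R2 ← R2 − (3)·R1: [0, 6, 0, -18, -18, 24]
R3 ← R3 + (3)·R1: [0, -7, 0, 21, 21, -23]
R4 ← R4 + (3)·R1: [0, -3, 0, 9, 9, -15]
R3 ← R3 + (7/6)·R2: [0, 0, 0, 0, 0, 5]
R4 ← R4 + (1/2)·R2: [0, 0, 0, 0, 0, -3]
R4 ← R4 + (3/5)·R3: [0, 0, 0, 0, 0, 0]
The echelon form has 3 nonzero rows; the last pivot sits in the augmented column, so rank(C) = 2 but rank([C|b]) = 3.
Since the ranks differ, the system is inconsistent.

no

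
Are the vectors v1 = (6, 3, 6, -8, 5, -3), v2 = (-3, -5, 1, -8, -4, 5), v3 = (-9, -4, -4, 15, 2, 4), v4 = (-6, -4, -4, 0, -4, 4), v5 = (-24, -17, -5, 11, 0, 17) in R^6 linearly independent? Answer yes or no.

no

Form the matrix with these vectors as rows and row reduce.
R2 ← R2 + (1/2)·R1: [0, -7/2, 4, -12, -3/2, 7/2]
R3 ← R3 + (3/2)·R1: [0, 1/2, 5, 3, 19/2, -1/2]
R4 ← R4 + R1: [0, -1, 2, -8, 1, 1]
R5 ← R5 + (4)·R1: [0, -5, 19, -21, 20, 5]
R3 ← R3 + (1/7)·R2: [0, 0, 39/7, 9/7, 65/7, 0]
R4 ← R4 − (2/7)·R2: [0, 0, 6/7, -32/7, 10/7, 0]
R5 ← R5 − (10/7)·R2: [0, 0, 93/7, -27/7, 155/7, 0]
R4 ← R4 − (2/13)·R3: [0, 0, 0, -62/13, 0, 0]
R5 ← R5 − (31/13)·R3: [0, 0, 0, -90/13, 0, 0]
R5 ← R5 − (45/31)·R4: [0, 0, 0, 0, 0, 0]
4 nonzero rows, so the 5 vectors span a space of dimension 4.
Since 4 < 5, the vectors are linearly dependent.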